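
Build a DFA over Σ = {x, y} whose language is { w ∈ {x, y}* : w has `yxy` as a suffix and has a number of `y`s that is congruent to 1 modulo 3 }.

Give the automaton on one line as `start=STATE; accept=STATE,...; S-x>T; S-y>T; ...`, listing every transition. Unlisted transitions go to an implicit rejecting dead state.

Handle the two conditions separately and then intersect. The first has 4 states tracking how much of the suffix `yxy` has currently been matched; the second has 3 states tracking the count of `y`s modulo 3. A product state is a pair (one from each), accepting exactly when both do.
With 12 states:
       x  y 
>  A   A  B 
   B   C  D 
   C   E  F 
   D   G  H 
   E   E  D 
   F   G  H 
   G   I  J 
   H   K  B 
   I   I  H 
   J   K  B 
   K   A  L 
 * L   C  D 
(> = start, * = accepting)

start=A; accept=L; A-x>A; A-y>B; B-x>C; B-y>D; C-x>E; C-y>F; D-x>G; D-y>H; E-x>E; E-y>D; F-x>G; F-y>H; G-x>I; G-y>J; H-x>K; H-y>B; I-x>I; I-y>H; J-x>K; J-y>B; K-x>A; K-y>L; L-x>C; L-y>D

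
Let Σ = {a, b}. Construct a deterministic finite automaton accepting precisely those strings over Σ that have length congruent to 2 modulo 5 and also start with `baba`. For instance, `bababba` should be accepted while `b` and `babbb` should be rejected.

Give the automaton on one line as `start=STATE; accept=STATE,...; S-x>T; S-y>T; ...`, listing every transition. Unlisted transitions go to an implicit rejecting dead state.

Build one automaton per condition and run them in lockstep. One (5 states) tracks the input length modulo 5; the other (6 states) tracks whether the input so far still matches the prefix `baba`. Each combined state is a pair, one component from each; accept when both components accept. Equivalent product states are then merged.
With 10 states:
        a   b  
>  s0   s1  s2 
   s1   s1  s1 
   s2   s3  s1 
   s3   s1  s4 
   s4   s5  s1 
   s5   s6  s6 
   s6   s7  s7 
   s7   s8  s8 
 * s8   s9  s9 
   s9   s5  s5 
(> = start, * = accepting)

start=s0; accept=s8; s0-a>s1; s0-b>s2; s1-a>s1; s1-b>s1; s2-a>s3; s2-b>s1; s3-a>s1; s3-b>s4; s4-a>s5; s4-b>s1; s5-a>s6; s5-b>s6; s6-a>s7; s6-b>s7; s7-a>s8; s7-b>s8; s8-a>s9; s8-b>s9; s9-a>s5; s9-b>s5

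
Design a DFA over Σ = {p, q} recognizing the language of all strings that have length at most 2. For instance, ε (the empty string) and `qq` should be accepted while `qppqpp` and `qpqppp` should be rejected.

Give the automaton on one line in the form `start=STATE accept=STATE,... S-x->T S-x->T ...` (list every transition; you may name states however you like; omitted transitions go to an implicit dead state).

start=s0 accept=s0,s1,s2 s0-p->s1 s0-q->s1 s1-p->s2 s1-q->s2 s2-p->s3 s2-q->s3 s3-p->s3 s3-q->s3

We only need to distinguish lengths 0, 1, …, 2, and '>2'. Chain s0 → s1 → s2 → s3 on every symbol, with s3 looping. Accepting states: {s0, s1, s2}.
With 4 states:
        p   q  
>* s0   s1  s1 
 * s1   s2  s2 
 * s2   s3  s3 
   s3   s3  s3 
(> = start, * = accepting)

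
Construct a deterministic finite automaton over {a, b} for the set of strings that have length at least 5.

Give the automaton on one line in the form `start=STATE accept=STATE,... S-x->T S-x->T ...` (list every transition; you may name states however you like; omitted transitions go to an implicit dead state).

start=q0 accept=q5,q6 q0-a->q1 q0-b->q1 q1-a->q2 q1-b->q2 q2-a->q3 q2-b->q3 q3-a->q4 q3-b->q4 q4-a->q5 q4-b->q5 q5-a->q6 q5-b->q6 q6-a->q6 q6-b->q6

We only need to distinguish lengths 0, 1, …, 5, and '>5'. Chain q0 → q1 → q2 → q3 → q4 → q5 → q6 on every symbol, with q6 looping. Accepting states: {q5, q6}.
        a   b  
>  q0   q1  q1 
   q1   q2  q2 
   q2   q3  q3 
   q3   q4  q4 
   q4   q5  q5 
 * q5   q6  q6 
 * q6   q6  q6 
(> = start, * = accepting)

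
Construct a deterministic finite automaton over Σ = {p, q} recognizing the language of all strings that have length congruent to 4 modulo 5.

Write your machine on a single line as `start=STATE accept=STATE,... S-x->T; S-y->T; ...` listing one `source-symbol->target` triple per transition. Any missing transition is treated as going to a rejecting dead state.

Only the length mod 5 matters, so use a 5-cycle: from any state, every input symbol moves to the next state, wrapping S4 back to S0. Mark S4 accepting.
5 states suffice.
        p   q  
>  S0   S1  S1 
   S1   S2  S2 
   S2   S3  S3 
   S3   S4  S4 
 * S4   S0  S0 
(> = start, * = accepting)

start=S0; accept=S4; S0-p->S1; S0-q->S1; S1-p->S2; S1-q->S2; S2-p->S3; S2-q->S3; S3-p->S4; S3-q->S4; S4-p->S0; S4-q->S0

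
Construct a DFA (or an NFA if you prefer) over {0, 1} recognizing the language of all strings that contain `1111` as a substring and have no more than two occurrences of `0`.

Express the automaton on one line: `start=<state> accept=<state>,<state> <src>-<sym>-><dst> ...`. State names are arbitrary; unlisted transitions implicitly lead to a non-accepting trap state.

start=s0 accept=s12,s14,s15 s0-0->s1 s0-1->s2 s1-0->s3 s1-1->s4 s2-0->s1 s2-1->s5 s3-0->s6 s3-1->s7 s4-0->s3 s4-1->s8 s5-0->s1 s5-1->s9 s6-0->s6 s6-1->s6 s7-0->s6 s7-1->s10 s8-0->s3 s8-1->s11 s9-0->s1 s9-1->s12 s10-0->s6 s10-1->s13 s11-0->s3 s11-1->s14 s12-0->s14 s12-1->s12 s13-0->s6 s13-1->s15 s14-0->s15 s14-1->s14 s15-0->s6 s15-1->s15

Build one automaton per condition and run them in lockstep. One (5 states) tracks whether and how much of `1111` has been seen; the other (4 states) tracks the count of `0`s, saturating at 3. Each combined state is a pair, one component from each; accept when both components accept. After merging equivalent states the machine shrinks.
16 states suffice.
          0    1  
>  s0     s1   s2 
   s1     s3   s4 
   s2     s1   s5 
   s3     s6   s7 
   s4     s3   s8 
   s5     s1   s9 
   s6     s6   s6 
   s7     s6  s10 
   s8     s3  s11 
   s9     s1  s12 
   s10    s6  s13 
   s11    s3  s14 
 * s12   s14  s12 
   s13    s6  s15 
 * s14   s15  s14 
 * s15    s6  s15 
(> = start, * = accepting)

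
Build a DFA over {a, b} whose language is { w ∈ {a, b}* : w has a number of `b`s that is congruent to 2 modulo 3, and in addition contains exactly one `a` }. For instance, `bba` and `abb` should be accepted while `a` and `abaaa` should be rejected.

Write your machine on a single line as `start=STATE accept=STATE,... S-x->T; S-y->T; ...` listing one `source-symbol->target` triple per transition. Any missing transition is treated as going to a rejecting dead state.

start=q0; accept=q7; q0-a->q1; q0-b->q2; q1-a->q3; q1-b->q4; q2-a->q4; q2-b->q5; q3-a->q3; q3-b->q6; q4-a->q6; q4-b->q7; q5-a->q7; q5-b->q0; q6-a->q6; q6-b->q8; q7-a->q8; q7-b->q1; q8-a->q8; q8-b->q3

Build one automaton per condition and run them in lockstep. The first has 3 states tracking the count of `b`s modulo 3; the second has 3 states tracking the count of `a`s, saturating at 2. A product state is a pair (one from each), accepting exactly when both do.
A 9-state machine:
        a   b  
>  q0   q1  q2 
   q1   q3  q4 
   q2   q4  q5 
   q3   q3  q6 
   q4   q6  q7 
   q5   q7  q0 
   q6   q6  q8 
 * q7   q8  q1 
   q8   q8  q3 
(> = start, * = accepting)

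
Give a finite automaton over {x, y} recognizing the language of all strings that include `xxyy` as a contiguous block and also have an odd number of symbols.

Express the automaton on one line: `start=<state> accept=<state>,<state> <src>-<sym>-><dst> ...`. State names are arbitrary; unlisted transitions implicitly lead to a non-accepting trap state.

start=S0 accept=S9 S0-x->S1 S0-y->S2 S1-x->S3 S1-y->S0 S2-x->S4 S2-y->S0 S3-x->S5 S3-y->S6 S4-x->S5 S4-y->S2 S5-x->S3 S5-y->S7 S6-x->S4 S6-y->S8 S7-x->S1 S7-y->S9 S8-x->S9 S8-y->S9 S9-x->S8 S9-y->S8

Handle the two conditions separately and then intersect. One (5 states) tracks whether and how much of `xxyy` has been seen; the other (2 states) tracks the input length modulo 2. Each combined state is a pair, one component from each; accept when both components accept.
10 states suffice.
        x   y  
>  S0   S1  S2 
   S1   S3  S0 
   S2   S4  S0 
   S3   S5  S6 
   S4   S5  S2 
   S5   S3  S7 
   S6   S4  S8 
   S7   S1  S9 
   S8   S9  S9 
 * S9   S8  S8 
(> = start, * = accepting)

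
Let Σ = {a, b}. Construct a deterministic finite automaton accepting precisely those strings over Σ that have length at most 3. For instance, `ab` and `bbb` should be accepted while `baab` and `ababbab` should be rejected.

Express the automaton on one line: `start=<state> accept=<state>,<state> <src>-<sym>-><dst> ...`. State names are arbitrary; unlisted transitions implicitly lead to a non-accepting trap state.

Count input length up to 4: every symbol moves from S0 toward S4, which means 'more than 3' and absorbs. Accept from {S0, S1, S2, S3}.
        a   b  
>* S0   S1  S1 
 * S1   S2  S2 
 * S2   S3  S3 
 * S3   S4  S4 
   S4   S4  S4 
(> = start, * = accepting)

start=S0 accept=S0,S1,S2,S3 S0-a->S1 S0-b->S1 S1-a->S2 S1-b->S2 S2-a->S3 S2-b->S3 S3-a->S4 S3-b->S4 S4-a->S4 S4-b->S4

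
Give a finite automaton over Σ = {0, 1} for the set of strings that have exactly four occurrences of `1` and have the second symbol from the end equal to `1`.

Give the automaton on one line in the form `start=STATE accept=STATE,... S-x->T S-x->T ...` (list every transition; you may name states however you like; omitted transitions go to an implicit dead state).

start=q0 accept=q5,q7 q0-0->q0 q0-1->q1 q1-0->q1 q1-1->q2 q2-0->q2 q2-1->q3 q3-0->q4 q3-1->q5 q4-0->q4 q4-1->q6 q5-0->q7 q5-1->q8 q6-0->q7 q6-1->q8 q7-0->q8 q7-1->q8 q8-0->q8 q8-1->q8

Build one automaton per condition and run them in lockstep. One (6 states) tracks the count of `1`s, saturating at 5; the other (7 states) tracks the last 2 symbols read. Each combined state is a pair, one component from each; accept when both components accept. Minimizing collapses redundant product states.
        0   1  
>  q0   q0  q1 
   q1   q1  q2 
   q2   q2  q3 
   q3   q4  q5 
   q4   q4  q6 
 * q5   q7  q8 
   q6   q7  q8 
 * q7   q8  q8 
   q8   q8  q8 
(> = start, * = accepting)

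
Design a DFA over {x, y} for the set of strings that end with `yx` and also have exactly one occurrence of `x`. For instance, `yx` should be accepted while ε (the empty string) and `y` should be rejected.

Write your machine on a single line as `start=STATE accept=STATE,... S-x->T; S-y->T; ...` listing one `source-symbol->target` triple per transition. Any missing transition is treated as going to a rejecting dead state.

start=q0; accept=q3; q0-x->q1; q0-y->q2; q1-x->q1; q1-y->q1; q2-x->q3; q2-y->q2; q3-x->q1; q3-y->q1

Run two small machines in parallel and take their product. The first has 3 states tracking how much of the suffix `yx` has currently been matched; the second has 3 states tracking the count of `x`s, saturating at 2. A product state is a pair (one from each), accepting exactly when both do. Equivalent product states are then merged.
4 states suffice.
        x   y  
>  q0   q1  q2 
   q1   q1  q1 
   q2   q3  q2 
 * q3   q1  q1 
(> = start, * = accepting)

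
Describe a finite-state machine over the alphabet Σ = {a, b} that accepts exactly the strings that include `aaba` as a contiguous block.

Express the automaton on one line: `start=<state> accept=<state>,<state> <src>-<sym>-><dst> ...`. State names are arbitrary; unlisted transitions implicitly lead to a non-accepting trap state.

start=q0 accept=q4 q0-a->q1 q0-b->q0 q1-a->q2 q1-b->q0 q2-a->q2 q2-b->q3 q3-a->q4 q3-b->q0 q4-a->q4 q4-b->q4

States q0..q3 record the length of the longest prefix of `aaba` that matches the current input suffix. Reaching q4 means `aaba` has been seen, and we stay there forever. Accept from q4.
5 states suffice.
        a   b  
>  q0   q1  q0 
   q1   q2  q0 
   q2   q2  q3 
   q3   q4  q0 
 * q4   q4  q4 
(> = start, * = accepting)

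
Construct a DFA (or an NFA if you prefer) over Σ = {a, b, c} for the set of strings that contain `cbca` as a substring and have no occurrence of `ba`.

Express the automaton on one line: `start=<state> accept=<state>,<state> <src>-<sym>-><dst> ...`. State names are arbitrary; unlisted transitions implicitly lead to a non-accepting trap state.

Run two small machines in parallel and take their product. The first has 5 states tracking whether and how much of `cbca` has been seen; the second has 3 states tracking partial matches of the forbidden pattern `ba`. A product state is a pair (one from each), accepting exactly when both do.
A 12-state machine:
          a    b    c  
>  q0     q0   q1   q2 
   q1     q3   q1   q2 
   q2     q0   q4   q2 
   q3     q3   q3   q5 
   q4     q3   q1   q6 
   q5     q3   q7   q5 
   q6     q8   q4   q2 
   q7     q3   q3   q9 
 * q8     q8  q10   q8 
   q9    q11   q7   q5 
 * q10   q11  q10   q8 
   q11   q11  q11  q11 
(> = start, * = accepting)

start=q0 accept=q8,q10 q0-a->q0 q0-b->q1 q0-c->q2 q1-a->q3 q1-b->q1 q1-c->q2 q2-a->q0 q2-b->q4 q2-c->q2 q3-a->q3 q3-b->q3 q3-c->q5 q4-a->q3 q4-b->q1 q4-c->q6 q5-a->q3 q5-b->q7 q5-c->q5 q6-a->q8 q6-b->q4 q6-c->q2 q7-a->q3 q7-b->q3 q7-c->q9 q8-a->q8 q8-b->q10 q8-c->q8 q9-a->q11 q9-b->q7 q9-c->q5 q10-a->q11 q10-b->q10 q10-c->q8 q11-a->q11 q11-b->q11 q11-c->q11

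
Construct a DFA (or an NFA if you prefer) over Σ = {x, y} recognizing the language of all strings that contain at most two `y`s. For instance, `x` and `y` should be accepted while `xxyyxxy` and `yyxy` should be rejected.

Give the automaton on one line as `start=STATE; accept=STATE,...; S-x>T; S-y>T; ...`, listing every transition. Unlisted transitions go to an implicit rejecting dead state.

Only the number of `y`s matters, and only up to 3. Make a chain A → B → C → D advanced by each `y` (with D absorbing); every other symbol self-loops. The accepting set is {A, B, C}.
       x  y 
>* A   A  B 
 * B   B  C 
 * C   C  D 
   D   D  D 
(> = start, * = accepting)

start=A; accept=A,B,C; A-x>A; A-y>B; B-x>B; B-y>C; C-x>C; C-y>D; D-x>D; D-y>D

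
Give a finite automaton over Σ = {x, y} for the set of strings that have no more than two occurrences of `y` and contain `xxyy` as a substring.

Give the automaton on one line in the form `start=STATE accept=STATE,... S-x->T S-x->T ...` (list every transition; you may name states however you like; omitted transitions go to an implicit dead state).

Run two small machines in parallel and take their product. The first has 4 states tracking the count of `y`s, saturating at 3; the second has 5 states tracking whether and how much of `xxyy` has been seen. A product state is a pair (one from each), accepting exactly when both do. Equivalent product states are then merged.
        x   y  
>  q0   q1  q2 
   q1   q3  q2 
   q2   q2  q2 
   q3   q3  q4 
   q4   q2  q5 
 * q5   q5  q2 
(> = start, * = accepting)

start=q0 accept=q5 q0-x->q1 q0-y->q2 q1-x->q3 q1-y->q2 q2-x->q2 q2-y->q2 q3-x->q3 q3-y->q4 q4-x->q2 q4-y->q5 q5-x->q5 q5-y->q2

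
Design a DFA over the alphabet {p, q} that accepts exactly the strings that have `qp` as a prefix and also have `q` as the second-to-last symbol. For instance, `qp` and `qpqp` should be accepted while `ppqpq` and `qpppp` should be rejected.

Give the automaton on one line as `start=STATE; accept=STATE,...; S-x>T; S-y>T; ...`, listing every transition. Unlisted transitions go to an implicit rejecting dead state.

start=S0; accept=S3,S6; S0-p>S1; S0-q>S2; S1-p>S1; S1-q>S1; S2-p>S3; S2-q>S1; S3-p>S4; S3-q>S5; S4-p>S4; S4-q>S5; S5-p>S3; S5-q>S6; S6-p>S3; S6-q>S6

Run two small machines in parallel and take their product. The first has 4 states tracking whether the input so far still matches the prefix `qp`; the second has 7 states tracking the last 2 symbols read. A product state is a pair (one from each), accepting exactly when both do. Equivalent product states are then merged.
With 7 states:
        p   q  
>  S0   S1  S2 
   S1   S1  S1 
   S2   S3  S1 
 * S3   S4  S5 
   S4   S4  S5 
   S5   S3  S6 
 * S6   S3  S6 
(> = start, * = accepting)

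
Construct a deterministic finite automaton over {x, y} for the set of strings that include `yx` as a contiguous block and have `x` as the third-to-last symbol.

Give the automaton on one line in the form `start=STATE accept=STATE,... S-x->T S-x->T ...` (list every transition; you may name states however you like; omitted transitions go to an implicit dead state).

Build one automaton per condition and run them in lockstep. One (3 states) tracks whether and how much of `yx` has been seen; the other (15 states) tracks the last 3 symbols read. Each combined state is a pair, one component from each; accept when both components accept. Equivalent product states are then merged.
An 11-state machine:
          x    y  
>  q0     q1   q2 
   q1     q1   q3 
   q2     q4   q2 
   q3     q5   q2 
   q4     q6   q7 
 * q5     q6   q7 
   q6     q8   q9 
   q7     q5  q10 
 * q8     q8   q9 
 * q9     q5  q10 
 * q10    q4   q2 
(> = start, * = accepting)

start=q0 accept=q5,q8,q9,q10 q0-x->q1 q0-y->q2 q1-x->q1 q1-y->q3 q2-x->q4 q2-y->q2 q3-x->q5 q3-y->q2 q4-x->q6 q4-y->q7 q5-x->q6 q5-y->q7 q6-x->q8 q6-y->q9 q7-x->q5 q7-y->q10 q8-x->q8 q8-y->q9 q9-x->q5 q9-y->q10 q10-x->q4 q10-y->q2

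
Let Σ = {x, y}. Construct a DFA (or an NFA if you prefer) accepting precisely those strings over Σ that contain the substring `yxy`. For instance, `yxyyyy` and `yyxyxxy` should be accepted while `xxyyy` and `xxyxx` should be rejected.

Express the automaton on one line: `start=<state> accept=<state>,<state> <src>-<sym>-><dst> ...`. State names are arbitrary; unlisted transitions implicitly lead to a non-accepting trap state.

Track how much of `yxy` has been matched so far: state S0 is no progress, S3 is the absorbing accept state reached once `yxy` has occurred. Intermediate states record partial matches; on a mismatch, fall back to the longest reusable overlap.
4 states suffice.
        x   y  
>  S0   S0  S1 
   S1   S2  S1 
   S2   S0  S3 
 * S3   S3  S3 
(> = start, * = accepting)

start=S0 accept=S3 S0-x->S0 S0-y->S1 S1-x->S2 S1-y->S1 S2-x->S0 S2-y->S3 S3-x->S3 S3-y->S3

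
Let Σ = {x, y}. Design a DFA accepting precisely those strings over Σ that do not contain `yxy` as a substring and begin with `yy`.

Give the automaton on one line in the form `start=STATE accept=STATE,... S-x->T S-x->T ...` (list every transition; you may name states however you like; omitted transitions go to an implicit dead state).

Handle the two conditions separately and then intersect. The first has 4 states tracking partial matches of the forbidden pattern `yxy`; the second has 4 states tracking whether the input so far still matches the prefix `yy`. A product state is a pair (one from each), accepting exactly when both do.
With 10 states:
        x   y  
>  q0   q1  q2 
   q1   q1  q3 
   q2   q4  q5 
   q3   q4  q3 
   q4   q1  q6 
 * q5   q7  q5 
   q6   q6  q6 
 * q7   q8  q9 
 * q8   q8  q5 
   q9   q9  q9 
(> = start, * = accepting)

start=q0 accept=q5,q7,q8 q0-x->q1 q0-y->q2 q1-x->q1 q1-y->q3 q2-x->q4 q2-y->q5 q3-x->q4 q3-y->q3 q4-x->q1 q4-y->q6 q5-x->q7 q5-y->q5 q6-x->q6 q6-y->q6 q7-x->q8 q7-y->q9 q8-x->q8 q8-y->q5 q9-x->q9 q9-y->q9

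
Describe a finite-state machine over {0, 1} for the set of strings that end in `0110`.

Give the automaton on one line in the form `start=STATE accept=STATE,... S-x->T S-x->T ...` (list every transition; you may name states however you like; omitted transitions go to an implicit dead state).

Let each state record the length of the longest suffix of the input read so far that is also a prefix of `0110`. q1 means the last symbol is `0`; q2 means the last 2 symbols are `01`; q3 means the last 3 symbols are `011`; q4 means the last 4 symbols are `0110`. Accept only at q4, where the string currently ends in `0110`.
With 5 states:
        0   1  
>  q0   q1  q0 
   q1   q1  q2 
   q2   q1  q3 
   q3   q4  q0 
 * q4   q1  q2 
(> = start, * = accepting)

start=q0 accept=q4 q0-0->q1 q0-1->q0 q1-0->q1 q1-1->q2 q2-0->q1 q2-1->q3 q3-0->q4 q3-1->q0 q4-0->q1 q4-1->q2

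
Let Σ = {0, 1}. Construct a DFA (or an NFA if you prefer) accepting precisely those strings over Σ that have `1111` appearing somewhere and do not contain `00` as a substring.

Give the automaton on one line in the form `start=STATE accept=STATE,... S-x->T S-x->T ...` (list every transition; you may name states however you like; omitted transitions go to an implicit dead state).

start=q0 accept=q6,q7 q0-0->q1 q0-1->q2 q1-0->q3 q1-1->q2 q2-0->q1 q2-1->q4 q3-0->q3 q3-1->q3 q4-0->q1 q4-1->q5 q5-0->q1 q5-1->q6 q6-0->q7 q6-1->q6 q7-0->q3 q7-1->q6

Handle the two conditions separately and then intersect. One (5 states) tracks whether and how much of `1111` has been seen; the other (3 states) tracks partial matches of the forbidden pattern `00`. Each combined state is a pair, one component from each; accept when both components accept. Minimizing collapses redundant product states.
        0   1  
>  q0   q1  q2 
   q1   q3  q2 
   q2   q1  q4 
   q3   q3  q3 
   q4   q1  q5 
   q5   q1  q6 
 * q6   q7  q6 
 * q7   q3  q6 
(> = start, * = accepting)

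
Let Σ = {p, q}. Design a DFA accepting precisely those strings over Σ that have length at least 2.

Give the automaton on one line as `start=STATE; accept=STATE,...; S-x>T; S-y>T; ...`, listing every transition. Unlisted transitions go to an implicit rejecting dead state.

start=s0; accept=s2,s3; s0-p>s1; s0-q>s1; s1-p>s2; s1-q>s2; s2-p>s3; s2-q>s3; s3-p>s3; s3-q>s3

We only need to distinguish lengths 0, 1, …, 2, and '>2'. Chain s0 → s1 → s2 → s3 on every symbol, with s3 looping. Accepting states: {s2, s3}.
With 4 states:
        p   q  
>  s0   s1  s1 
   s1   s2  s2 
 * s2   s3  s3 
 * s3   s3  s3 
(> = start, * = accepting)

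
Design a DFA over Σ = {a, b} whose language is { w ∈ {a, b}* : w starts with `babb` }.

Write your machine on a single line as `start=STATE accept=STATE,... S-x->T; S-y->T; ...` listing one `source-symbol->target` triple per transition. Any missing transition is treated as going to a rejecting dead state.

Walk along `babb` while the input agrees: from s0 take `b` to s1, and so on. Any deviation drops to the rejecting sink s5. Once s4 is reached the prefix is confirmed and every continuation is accepted.
        a   b  
>  s0   s5  s1 
   s1   s2  s5 
   s2   s5  s3 
   s3   s5  s4 
 * s4   s4  s4 
   s5   s5  s5 
(> = start, * = accepting)

start=s0; accept=s4; s0-a->s5; s0-b->s1; s1-a->s2; s1-b->s5; s2-a->s5; s2-b->s3; s3-a->s5; s3-b->s4; s4-a->s4; s4-b->s4; s5-a->s5; s5-b->s5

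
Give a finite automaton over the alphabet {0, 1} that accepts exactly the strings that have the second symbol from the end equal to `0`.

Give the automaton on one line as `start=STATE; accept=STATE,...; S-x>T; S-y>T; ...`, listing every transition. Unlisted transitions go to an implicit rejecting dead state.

start=A; accept=D,E; A-0>B; A-1>C; B-0>D; B-1>E; C-0>F; C-1>G; D-0>D; D-1>E; E-0>F; E-1>G; F-0>D; F-1>E; G-0>F; G-1>G

Because acceptance depends on a position counted from the end, the machine has to buffer the most recent 2 symbols. Make each state the string of the last up-to-2 symbols read; on input `x` shift the window left and append `x`. Accept when the buffered window has length 2 and begins with `0`.
With 7 states:
       0  1 
>  A   B  C 
   B   D  E 
   C   F  G 
 * D   D  E 
 * E   F  G 
   F   D  E 
   G   F  G 
(> = start, * = accepting)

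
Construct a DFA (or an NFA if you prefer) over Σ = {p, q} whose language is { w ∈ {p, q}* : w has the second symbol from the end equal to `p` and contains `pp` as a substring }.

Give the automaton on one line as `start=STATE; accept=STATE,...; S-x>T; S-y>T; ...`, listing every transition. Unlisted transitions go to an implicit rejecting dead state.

Run two small machines in parallel and take their product. The first has 7 states tracking the last 2 symbols read; the second has 3 states tracking whether and how much of `pp` has been seen. A product state is a pair (one from each), accepting exactly when both do. Minimizing collapses redundant product states.
A 6-state machine:
       p  q 
>  A   B  A 
   B   C  A 
 * C   C  D 
 * D   E  F 
   E   C  D 
   F   E  F 
(> = start, * = accepting)

start=A; accept=C,D; A-p>B; A-q>A; B-p>C; B-q>A; C-p>C; C-q>D; D-p>E; D-q>F; E-p>C; E-q>D; F-p>E; F-q>F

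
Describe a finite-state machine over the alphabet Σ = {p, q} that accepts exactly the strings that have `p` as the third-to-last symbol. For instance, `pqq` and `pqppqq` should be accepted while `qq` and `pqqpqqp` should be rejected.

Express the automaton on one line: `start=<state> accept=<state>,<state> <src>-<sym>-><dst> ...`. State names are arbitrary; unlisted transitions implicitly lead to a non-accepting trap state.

A DFA must remember the last 3 symbols (since which symbol is third-to-last isn't known until the input ends). Use one state per possible window of the last ≤3 symbols; accept from those whose window starts with `p`.
          p    q  
>  S0     S1   S2 
   S1     S3   S4 
   S2     S5   S6 
   S3     S7   S8 
   S4     S9  S10 
   S5    S11  S12 
   S6    S13  S14 
 * S7     S7   S8 
 * S8     S9  S10 
 * S9    S11  S12 
 * S10   S13  S14 
   S11    S7   S8 
   S12    S9  S10 
   S13   S11  S12 
   S14   S13  S14 
(> = start, * = accepting)

start=S0 accept=S7,S8,S9,S10 S0-p->S1 S0-q->S2 S1-p->S3 S1-q->S4 S2-p->S5 S2-q->S6 S3-p->S7 S3-q->S8 S4-p->S9 S4-q->S10 S5-p->S11 S5-q->S12 S6-p->S13 S6-q->S14 S7-p->S7 S7-q->S8 S8-p->S9 S8-q->S10 S9-p->S11 S9-q->S12 S10-p->S13 S10-q->S14 S11-p->S7 S11-q->S8 S12-p->S9 S12-q->S10 S13-p->S11 S13-q->S12 S14-p->S13 S14-q->S14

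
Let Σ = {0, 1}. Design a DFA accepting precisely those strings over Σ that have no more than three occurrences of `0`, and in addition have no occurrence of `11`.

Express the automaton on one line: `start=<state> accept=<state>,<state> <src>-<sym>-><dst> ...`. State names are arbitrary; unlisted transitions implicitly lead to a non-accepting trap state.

Handle the two conditions separately and then intersect. The first has 5 states tracking the count of `0`s, saturating at 4; the second has 3 states tracking partial matches of the forbidden pattern `11`. A product state is a pair (one from each), accepting exactly when both do.
With 15 states:
       0  1 
>* A   B  C 
 * B   D  E 
 * C   B  F 
 * D   G  H 
 * E   D  I 
   F   I  F 
 * G   J  K 
 * H   G  L 
   I   L  I 
   J   J  M 
 * K   J  N 
   L   N  L 
   M   J  O 
   N   O  N 
   O   O  O 
(> = start, * = accepting)

start=A accept=A,B,C,D,E,G,H,K A-0->B A-1->C B-0->D B-1->E C-0->B C-1->F D-0->G D-1->H E-0->D E-1->I F-0->I F-1->F G-0->J G-1->K H-0->G H-1->L I-0->L I-1->I J-0->J J-1->M K-0->J K-1->N L-0->N L-1->L M-0->J M-1->O N-0->O N-1->N O-0->O O-1->O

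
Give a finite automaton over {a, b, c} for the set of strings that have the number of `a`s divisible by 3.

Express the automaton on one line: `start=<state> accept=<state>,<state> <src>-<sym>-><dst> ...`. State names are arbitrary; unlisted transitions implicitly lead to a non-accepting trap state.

The only thing that matters is how many `a`s have appeared, reduced mod 3. Use one state per residue: S0 for 0, …, S2 for 2. Reading `a` moves to the next residue; anything else stays put. S0 is accepting.
        a   b   c  
>* S0   S1  S0  S0 
   S1   S2  S1  S1 
   S2   S0  S2  S2 
(> = start, * = accepting)

start=S0 accept=S0 S0-a->S1 S0-b->S0 S0-c->S0 S1-a->S2 S1-b->S1 S1-c->S1 S2-a->S0 S2-b->S2 S2-c->S2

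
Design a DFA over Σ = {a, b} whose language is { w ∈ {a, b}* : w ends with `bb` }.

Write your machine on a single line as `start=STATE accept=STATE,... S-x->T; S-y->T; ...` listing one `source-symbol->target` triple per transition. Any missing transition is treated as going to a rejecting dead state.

start=q0; accept=q2; q0-a->q0; q0-b->q1; q1-a->q0; q1-b->q2; q2-a->q0; q2-b->q2

Let each state record the length of the longest suffix of the input read so far that is also a prefix of `bb`. q1 means the last symbol is `b`; q2 means the last 2 symbols are `bb`. Accept only at q2, where the string currently ends in `bb`.
A 3-state machine:
        a   b  
>  q0   q0  q1 
   q1   q0  q2 
 * q2   q0  q2 
(> = start, * = accepting)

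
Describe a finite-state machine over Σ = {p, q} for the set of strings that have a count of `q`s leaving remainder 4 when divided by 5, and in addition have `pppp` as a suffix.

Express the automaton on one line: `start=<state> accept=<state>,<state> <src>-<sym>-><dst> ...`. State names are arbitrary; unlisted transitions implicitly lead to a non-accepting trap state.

Build one automaton per condition and run them in lockstep. The first has 5 states tracking the count of `q`s modulo 5; the second has 5 states tracking how much of the suffix `pppp` has currently been matched. A product state is a pair (one from each), accepting exactly when both do. Equivalent product states are then merged.
        p   q  
>  S0   S0  S1 
   S1   S1  S2 
   S2   S2  S3 
   S3   S3  S4 
   S4   S5  S0 
   S5   S6  S0 
   S6   S7  S0 
   S7   S8  S0 
 * S8   S8  S0 
(> = start, * = accepting)

start=S0 accept=S8 S0-p->S0 S0-q->S1 S1-p->S1 S1-q->S2 S2-p->S2 S2-q->S3 S3-p->S3 S3-q->S4 S4-p->S5 S4-q->S0 S5-p->S6 S5-q->S0 S6-p->S7 S6-q->S0 S7-p->S8 S7-q->S0 S8-p->S8 S8-q->S0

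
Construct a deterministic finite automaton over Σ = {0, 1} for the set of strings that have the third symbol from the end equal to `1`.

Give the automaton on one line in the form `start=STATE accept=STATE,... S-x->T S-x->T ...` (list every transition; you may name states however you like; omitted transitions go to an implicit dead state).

A DFA must remember the last 3 symbols (since which symbol is third-to-last isn't known until the input ends). Use one state per possible window of the last ≤3 symbols; accept from those whose window starts with `1`.
15 states suffice.
          0    1  
>  s0     s1   s2 
   s1     s3   s4 
   s2     s5   s6 
   s3     s7   s8 
   s4     s9  s10 
   s5    s11  s12 
   s6    s13  s14 
   s7     s7   s8 
   s8     s9  s10 
   s9    s11  s12 
   s10   s13  s14 
 * s11    s7   s8 
 * s12    s9  s10 
 * s13   s11  s12 
 * s14   s13  s14 
(> = start, * = accepting)

start=s0 accept=s11,s12,s13,s14 s0-0->s1 s0-1->s2 s1-0->s3 s1-1->s4 s2-0->s5 s2-1->s6 s3-0->s7 s3-1->s8 s4-0->s9 s4-1->s10 s5-0->s11 s5-1->s12 s6-0->s13 s6-1->s14 s7-0->s7 s7-1->s8 s8-0->s9 s8-1->s10 s9-0->s11 s9-1->s12 s10-0->s13 s10-1->s14 s11-0->s7 s11-1->s8 s12-0->s9 s12-1->s10 s13-0->s11 s13-1->s12 s14-0->s13 s14-1->s14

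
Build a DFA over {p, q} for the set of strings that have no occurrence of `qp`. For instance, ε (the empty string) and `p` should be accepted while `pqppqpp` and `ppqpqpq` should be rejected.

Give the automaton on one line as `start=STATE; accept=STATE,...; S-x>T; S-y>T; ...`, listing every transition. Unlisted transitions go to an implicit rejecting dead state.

This is the complement of 'contains `qp`'. Use the same substring-matching states — S0 through S2 holding how much of `qp` has just been matched — but flip the accepting set: everything except the trap S2 accepts.
A 3-state machine:
        p   q  
>* S0   S0  S1 
 * S1   S2  S1 
   S2   S2  S2 
(> = start, * = accepting)

start=S0; accept=S0,S1; S0-p>S0; S0-q>S1; S1-p>S2; S1-q>S1; S2-p>S2; S2-q>S2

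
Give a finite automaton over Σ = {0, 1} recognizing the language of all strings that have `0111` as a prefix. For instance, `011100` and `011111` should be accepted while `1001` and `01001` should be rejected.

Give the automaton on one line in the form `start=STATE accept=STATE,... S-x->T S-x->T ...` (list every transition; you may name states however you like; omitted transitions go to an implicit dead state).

Check the first 4 symbols one by one: q0 through q3 record how many have matched `0111` so far; any wrong symbol goes to the dead state q5. After all 4 match we enter the accepting sink q4.
With 6 states:
        0   1  
>  q0   q1  q5 
   q1   q5  q2 
   q2   q5  q3 
   q3   q5  q4 
 * q4   q4  q4 
   q5   q5  q5 
(> = start, * = accepting)

start=q0 accept=q4 q0-0->q1 q0-1->q5 q1-0->q5 q1-1->q2 q2-0->q5 q2-1->q3 q3-0->q5 q3-1->q4 q4-0->q4 q4-1->q4 q5-0->q5 q5-1->q5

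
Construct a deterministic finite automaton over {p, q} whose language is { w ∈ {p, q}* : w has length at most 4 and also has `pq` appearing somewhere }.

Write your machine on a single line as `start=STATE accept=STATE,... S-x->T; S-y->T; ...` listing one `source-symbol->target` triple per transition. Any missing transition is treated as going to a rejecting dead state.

Run two small machines in parallel and take their product. The first has 6 states tracking the input length, saturating at 5; the second has 3 states tracking whether and how much of `pq` has been seen. A product state is a pair (one from each), accepting exactly when both do. After merging equivalent states the machine shrinks.
With 10 states:
       p  q 
>  A   B  C 
   B   D  E 
   C   D  F 
   D   G  H 
 * E   H  H 
   F   G  I 
   G   I  J 
 * H   J  J 
   I   I  I 
 * J   I  I 
(> = start, * = accepting)

start=A; accept=E,H,J; A-p->B; A-q->C; B-p->D; B-q->E; C-p->D; C-q->F; D-p->G; D-q->H; E-p->H; E-q->H; F-p->G; F-q->I; G-p->I; G-q->J; H-p->J; H-q->J; I-p->I; I-q->I; J-p->I; J-q->I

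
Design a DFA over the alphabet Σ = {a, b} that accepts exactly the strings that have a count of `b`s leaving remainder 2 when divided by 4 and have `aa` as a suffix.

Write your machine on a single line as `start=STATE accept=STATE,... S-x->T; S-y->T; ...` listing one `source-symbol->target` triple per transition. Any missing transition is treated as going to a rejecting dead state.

Handle the two conditions separately and then intersect. One (4 states) tracks the count of `b`s modulo 4; the other (3 states) tracks how much of the suffix `aa` has currently been matched. Each combined state is a pair, one component from each; accept when both components accept. After merging equivalent states the machine shrinks.
With 6 states:
        a   b  
>  s0   s0  s1 
   s1   s1  s2 
   s2   s3  s4 
   s3   s5  s4 
   s4   s4  s0 
 * s5   s5  s4 
(> = start, * = accepting)

start=s0; accept=s5; s0-a->s0; s0-b->s1; s1-a->s1; s1-b->s2; s2-a->s3; s2-b->s4; s3-a->s5; s3-b->s4; s4-a->s4; s4-b->s0; s5-a->s5; s5-b->s4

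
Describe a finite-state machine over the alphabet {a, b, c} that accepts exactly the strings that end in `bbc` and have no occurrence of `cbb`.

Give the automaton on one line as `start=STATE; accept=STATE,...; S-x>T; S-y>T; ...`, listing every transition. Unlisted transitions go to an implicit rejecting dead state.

start=q0; accept=q5; q0-a>q0; q0-b>q1; q0-c>q2; q1-a>q0; q1-b>q3; q1-c>q2; q2-a>q0; q2-b>q4; q2-c>q2; q3-a>q0; q3-b>q3; q3-c>q5; q4-a>q0; q4-b>q6; q4-c>q2; q5-a>q0; q5-b>q4; q5-c>q2; q6-a>q6; q6-b>q6; q6-c>q6

Run two small machines in parallel and take their product. One (4 states) tracks how much of the suffix `bbc` has currently been matched; the other (4 states) tracks partial matches of the forbidden pattern `cbb`. Each combined state is a pair, one component from each; accept when both components accept. Equivalent product states are then merged.
A 7-state machine:
        a   b   c  
>  q0   q0  q1  q2 
   q1   q0  q3  q2 
   q2   q0  q4  q2 
   q3   q0  q3  q5 
   q4   q0  q6  q2 
 * q5   q0  q4  q2 
   q6   q6  q6  q6 
(> = start, * = accepting)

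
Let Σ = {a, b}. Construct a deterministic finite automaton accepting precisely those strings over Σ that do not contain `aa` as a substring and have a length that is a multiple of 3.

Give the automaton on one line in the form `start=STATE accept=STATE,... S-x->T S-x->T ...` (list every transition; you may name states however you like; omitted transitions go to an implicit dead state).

start=q0 accept=q0,q6 q0-a->q1 q0-b->q2 q1-a->q3 q1-b->q4 q2-a->q5 q2-b->q4 q3-a->q3 q3-b->q3 q4-a->q6 q4-b->q0 q5-a->q3 q5-b->q0 q6-a->q3 q6-b->q2

Handle the two conditions separately and then intersect. The first has 3 states tracking partial matches of the forbidden pattern `aa`; the second has 3 states tracking the input length modulo 3. A product state is a pair (one from each), accepting exactly when both do. Minimizing collapses redundant product states.
7 states suffice.
        a   b  
>* q0   q1  q2 
   q1   q3  q4 
   q2   q5  q4 
   q3   q3  q3 
   q4   q6  q0 
   q5   q3  q0 
 * q6   q3  q2 
(> = start, * = accepting)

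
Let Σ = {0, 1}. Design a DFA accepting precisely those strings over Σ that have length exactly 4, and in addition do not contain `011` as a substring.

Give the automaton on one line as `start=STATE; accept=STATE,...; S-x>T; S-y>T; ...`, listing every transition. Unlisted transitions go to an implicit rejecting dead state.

start=q0; accept=q9; q0-0>q1; q0-1>q2; q1-0>q3; q1-1>q4; q2-0>q3; q2-1>q5; q3-0>q6; q3-1>q7; q4-0>q6; q4-1>q8; q5-0>q6; q5-1>q6; q6-0>q9; q6-1>q9; q7-0>q9; q7-1>q8; q8-0>q8; q8-1>q8; q9-0>q8; q9-1>q8

Run two small machines in parallel and take their product. One (6 states) tracks the input length, saturating at 5; the other (4 states) tracks partial matches of the forbidden pattern `011`. Each combined state is a pair, one component from each; accept when both components accept. Minimizing collapses redundant product states.
10 states suffice.
        0   1  
>  q0   q1  q2 
   q1   q3  q4 
   q2   q3  q5 
   q3   q6  q7 
   q4   q6  q8 
   q5   q6  q6 
   q6   q9  q9 
   q7   q9  q8 
   q8   q8  q8 
 * q9   q8  q8 
(> = start, * = accepting)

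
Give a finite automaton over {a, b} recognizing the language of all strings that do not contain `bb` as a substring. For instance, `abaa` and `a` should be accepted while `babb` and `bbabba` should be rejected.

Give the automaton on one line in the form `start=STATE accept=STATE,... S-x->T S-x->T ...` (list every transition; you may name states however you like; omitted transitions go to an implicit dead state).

This is the complement of 'contains `bb`'. Use the same substring-matching states — s0 through s2 holding how much of `bb` has just been matched — but flip the accepting set: everything except the trap s2 accepts.
With 3 states:
        a   b  
>* s0   s0  s1 
 * s1   s0  s2 
   s2   s2  s2 
(> = start, * = accepting)

start=s0 accept=s0,s1 s0-a->s0 s0-b->s1 s1-a->s0 s1-b->s2 s2-a->s2 s2-b->s2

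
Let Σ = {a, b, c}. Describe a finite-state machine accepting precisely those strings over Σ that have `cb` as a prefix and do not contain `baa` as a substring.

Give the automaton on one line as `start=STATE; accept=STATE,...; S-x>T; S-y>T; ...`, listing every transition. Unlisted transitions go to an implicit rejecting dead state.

Build one automaton per condition and run them in lockstep. The first has 4 states tracking whether the input so far still matches the prefix `cb`; the second has 4 states tracking partial matches of the forbidden pattern `baa`. A product state is a pair (one from each), accepting exactly when both do. Minimizing collapses redundant product states.
        a   b   c  
>  s0   s1  s1  s2 
   s1   s1  s1  s1 
   s2   s1  s3  s1 
 * s3   s4  s3  s5 
 * s4   s1  s3  s5 
 * s5   s5  s3  s5 
(> = start, * = accepting)

start=s0; accept=s3,s4,s5; s0-a>s1; s0-b>s1; s0-c>s2; s1-a>s1; s1-b>s1; s1-c>s1; s2-a>s1; s2-b>s3; s2-c>s1; s3-a>s4; s3-b>s3; s3-c>s5; s4-a>s1; s4-b>s3; s4-c>s5; s5-a>s5; s5-b>s3; s5-c>s5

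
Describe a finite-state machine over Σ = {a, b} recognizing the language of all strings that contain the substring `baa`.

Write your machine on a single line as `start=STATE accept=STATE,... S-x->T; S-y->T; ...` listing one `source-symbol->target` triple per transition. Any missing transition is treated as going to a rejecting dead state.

Track how much of `baa` has been matched so far: state q0 is no progress, q3 is the absorbing accept state reached once `baa` has occurred. Intermediate states record partial matches; on a mismatch, fall back to the longest reusable overlap.
With 4 states:
        a   b  
>  q0   q0  q1 
   q1   q2  q1 
   q2   q3  q1 
 * q3   q3  q3 
(> = start, * = accepting)

start=q0; accept=q3; q0-a->q0; q0-b->q1; q1-a->q2; q1-b->q1; q2-a->q3; q2-b->q1; q3-a->q3; q3-b->q3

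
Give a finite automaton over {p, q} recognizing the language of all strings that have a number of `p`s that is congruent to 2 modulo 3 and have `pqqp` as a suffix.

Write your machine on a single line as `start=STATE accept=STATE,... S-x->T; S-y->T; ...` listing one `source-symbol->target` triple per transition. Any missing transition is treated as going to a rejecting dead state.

Run two small machines in parallel and take their product. One (3 states) tracks the count of `p`s modulo 3; the other (5 states) tracks how much of the suffix `pqqp` has currently been matched. Each combined state is a pair, one component from each; accept when both components accept.
A 15-state machine:
       p  q 
>  A   B  A 
   B   C  D 
   C   E  F 
   D   C  G 
   E   B  H 
   F   E  I 
   G   J  K 
   H   B  L 
   I   M  N 
 * J   E  F 
   K   C  K 
   L   O  A 
   M   B  H 
   N   E  N 
   O   C  D 
(> = start, * = accepting)

start=A; accept=J; A-p->B; A-q->A; B-p->C; B-q->D; C-p->E; C-q->F; D-p->C; D-q->G; E-p->B; E-q->H; F-p->E; F-q->I; G-p->J; G-q->K; H-p->B; H-q->L; I-p->M; I-q->N; J-p->E; J-q->F; K-p->C; K-q->K; L-p->O; L-q->A; M-p->B; M-q->H; N-p->E; N-q->N; O-p->C; O-q->D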